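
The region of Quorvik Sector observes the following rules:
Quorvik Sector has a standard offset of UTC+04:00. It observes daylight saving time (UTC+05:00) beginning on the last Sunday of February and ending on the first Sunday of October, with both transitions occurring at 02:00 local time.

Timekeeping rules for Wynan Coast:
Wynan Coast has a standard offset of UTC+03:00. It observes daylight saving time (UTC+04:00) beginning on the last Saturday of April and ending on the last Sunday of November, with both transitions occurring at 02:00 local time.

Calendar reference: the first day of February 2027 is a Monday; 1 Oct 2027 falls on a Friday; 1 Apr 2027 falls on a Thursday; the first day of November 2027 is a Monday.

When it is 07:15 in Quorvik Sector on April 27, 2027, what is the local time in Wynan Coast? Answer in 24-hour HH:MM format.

06:15

1 February 2027 is a Monday, so Sundays fall on 7, 14, 21, 28; the last is February 28.
1 October 2027 is a Friday, so the first Sunday is October 3.
April 27, 2027 falls between 28 February and 3 October, so daylight saving is in effect and Quorvik Sector is at UTC+05:00.
07:15 Quorvik Sector − 5h = 02:15 UTC.
1 April 2027 is a Thursday, so Saturdays fall on 3, 10, 17, 24; the last is April 24.
1 November 2027 is a Monday, so Sundays fall on 7, 14, 21, 28; the last is November 28.
At the standard offset (UTC+03:00), 02:15 UTC + 3h = 05:15 Wynan Coast standard time.
The standard-time date in Wynan Coast, April 27, 2027, falls between 24 April and 28 November, so daylight saving is in effect and Wynan Coast is at UTC+04:00.
02:15 UTC + 4h = 06:15 Wynan Coast.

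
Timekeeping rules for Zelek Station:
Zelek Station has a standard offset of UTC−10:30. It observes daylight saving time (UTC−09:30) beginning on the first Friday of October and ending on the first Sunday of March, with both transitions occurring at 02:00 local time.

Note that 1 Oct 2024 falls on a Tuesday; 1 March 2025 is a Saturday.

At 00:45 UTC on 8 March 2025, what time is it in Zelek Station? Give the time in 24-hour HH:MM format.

1 October 2024 is a Tuesday, so the first Friday is October 4.
1 March 2025 is a Saturday, so the first Sunday is March 2.
At the standard offset (UTC−10:30), 00:45 UTC − 10h30m = 14:15 Zelek Station standard time (rolling into the previous day, 7 March 2025).
The standard-time date in Zelek Station, 7 March 2025, is outside the daylight-saving period (4 October 2024 – 2 March 2025), so Zelek Station is on standard time, UTC−10:30.
00:45 UTC − 10h30m = 14:15 local (rolling into the previous day, 7 March 2025).

14:15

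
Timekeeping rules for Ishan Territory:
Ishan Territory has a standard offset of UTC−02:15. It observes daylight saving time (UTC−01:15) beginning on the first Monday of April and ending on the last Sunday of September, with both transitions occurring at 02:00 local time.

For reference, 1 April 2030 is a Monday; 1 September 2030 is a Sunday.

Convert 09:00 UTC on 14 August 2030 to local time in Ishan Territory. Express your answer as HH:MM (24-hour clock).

1 April 2030 is a Monday, so the first Monday is April 1.
1 September 2030 is a Sunday, so Sundays fall on 1, 8, 15, 22, 29; the last is September 29.
At the standard offset (UTC−02:15), 09:00 UTC − 2h15m = 06:45 Ishan Territory standard time.
The standard-time date in Ishan Territory, 14 August 2030, lies within the daylight-saving period (1 April – 29 September), so Ishan Territory is on daylight time, UTC−01:15.
09:00 UTC − 1h15m = 07:45 local.

07:45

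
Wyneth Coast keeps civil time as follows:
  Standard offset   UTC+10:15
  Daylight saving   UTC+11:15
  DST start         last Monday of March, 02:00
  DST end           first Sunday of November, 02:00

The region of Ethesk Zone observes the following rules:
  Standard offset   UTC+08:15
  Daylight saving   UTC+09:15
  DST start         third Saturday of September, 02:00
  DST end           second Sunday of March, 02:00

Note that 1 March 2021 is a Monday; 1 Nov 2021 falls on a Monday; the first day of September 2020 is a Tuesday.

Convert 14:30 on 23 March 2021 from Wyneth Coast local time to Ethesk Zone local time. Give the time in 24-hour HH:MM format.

12:30

1 March 2021 is a Monday, so Mondays fall on 1, 8, 15, 22, 29; the last is March 29.
1 November 2021 is a Monday, so the first Sunday is November 7.
Daylight saving runs 29 March – 7 November; 23 March 2021 is outside that window, so Wyneth Coast is on standard time at UTC+10:15.
14:30 Wyneth Coast − 10h15m = 04:15 UTC.
1 September 2020 is a Tuesday, so the first Saturday is September 5 and the third is September 19.
1 March 2021 is a Monday, so the first Sunday is March 7 and the second is March 14.
At the standard offset (UTC+08:15), 04:15 UTC + 8h15m = 12:30 Ethesk Zone standard time.
The standard-time date in Ethesk Zone, 23 March 2021, is outside the daylight-saving period (19 September 2020 – 14 March 2021), so Ethesk Zone is on standard time, UTC+08:15.
04:15 UTC + 8h15m = 12:30 Ethesk Zone.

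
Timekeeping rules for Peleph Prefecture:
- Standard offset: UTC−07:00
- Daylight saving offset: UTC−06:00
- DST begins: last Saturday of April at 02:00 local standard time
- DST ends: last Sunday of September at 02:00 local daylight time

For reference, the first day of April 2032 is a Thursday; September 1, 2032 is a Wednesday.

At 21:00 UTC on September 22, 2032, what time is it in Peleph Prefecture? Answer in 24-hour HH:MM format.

15:00

1 April 2032 is a Thursday, so Saturdays fall on 3, 10, 17, 24; the last is April 24.
1 September 2032 is a Wednesday, so Sundays fall on 5, 12, 19, 26; the last is September 26.
At the standard offset (UTC−07:00), 21:00 UTC − 7h = 14:00 Peleph Prefecture standard time.
The standard-time date in Peleph Prefecture, September 22, 2032, lies within the daylight-saving period (24 April – 26 September), so Peleph Prefecture is on daylight time, UTC−06:00.
21:00 UTC − 6h = 15:00 local.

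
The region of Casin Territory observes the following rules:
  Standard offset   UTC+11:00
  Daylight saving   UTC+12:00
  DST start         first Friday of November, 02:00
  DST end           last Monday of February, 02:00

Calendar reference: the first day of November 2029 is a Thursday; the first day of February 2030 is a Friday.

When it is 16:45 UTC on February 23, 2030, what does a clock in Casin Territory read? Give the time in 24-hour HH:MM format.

04:45

1 November 2029 is a Thursday, so the first Friday is November 2.
1 February 2030 is a Friday, so Mondays fall on 4, 11, 18, 25; the last is February 25.
At the standard offset (UTC+11:00), 16:45 UTC + 11h = 03:45 Casin Territory standard time (rolling into the next day, 24 February 2030).
The standard-time date in Casin Territory, February 24, 2030, lies within the daylight-saving period (2 November 2029 – 25 February 2030), so Casin Territory is on daylight time, UTC+12:00.
16:45 UTC + 12h = 04:45 local (rolling into the next day, 24 February 2030).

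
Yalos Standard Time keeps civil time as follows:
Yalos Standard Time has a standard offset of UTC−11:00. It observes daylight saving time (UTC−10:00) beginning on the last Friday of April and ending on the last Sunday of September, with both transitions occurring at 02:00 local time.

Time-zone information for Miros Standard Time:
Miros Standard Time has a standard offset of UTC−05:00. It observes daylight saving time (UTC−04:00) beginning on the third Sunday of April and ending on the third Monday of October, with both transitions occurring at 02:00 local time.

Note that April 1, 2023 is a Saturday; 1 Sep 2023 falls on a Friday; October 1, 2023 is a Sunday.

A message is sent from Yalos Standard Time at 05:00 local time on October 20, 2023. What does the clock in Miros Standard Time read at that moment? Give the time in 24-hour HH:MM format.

1 April 2023 is a Saturday, so Fridays fall on 7, 14, 21, 28; the last is April 28.
1 September 2023 is a Friday, so Sundays fall on 3, 10, 17, 24; the last is September 24.
Daylight saving runs 28 April – 24 September; October 20, 2023 is outside that window, so Yalos Standard Time is on standard time at UTC−11:00.
05:00 Yalos Standard Time + 11h = 16:00 UTC.
1 April 2023 is a Saturday, so the first Sunday is April 2 and the third is April 16.
1 October 2023 is a Sunday, so the first Monday is October 2 and the third is October 16.
At the standard offset (UTC−05:00), 16:00 UTC − 5h = 11:00 Miros Standard Time standard time.
The standard-time date in Miros Standard Time, October 20, 2023, is outside the daylight-saving period (16 April – 16 October), so Miros Standard Time is on standard time, UTC−05:00.
16:00 UTC − 5h = 11:00 Miros Standard Time.

11:00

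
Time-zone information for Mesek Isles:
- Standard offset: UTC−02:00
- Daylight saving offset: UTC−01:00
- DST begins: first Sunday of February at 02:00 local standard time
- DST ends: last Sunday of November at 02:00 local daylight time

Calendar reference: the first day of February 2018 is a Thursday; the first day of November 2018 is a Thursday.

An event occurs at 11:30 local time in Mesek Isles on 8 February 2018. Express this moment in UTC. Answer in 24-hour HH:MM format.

1 February 2018 is a Thursday, so the first Sunday is February 4.
1 November 2018 is a Thursday, so Sundays fall on 4, 11, 18, 25; the last is November 25.
Daylight saving runs 4 February – 25 November; 8 February 2018 is inside that window, so Mesek Isles is at UTC−01:00.
11:30 local + 1h = 12:30 UTC.

12:30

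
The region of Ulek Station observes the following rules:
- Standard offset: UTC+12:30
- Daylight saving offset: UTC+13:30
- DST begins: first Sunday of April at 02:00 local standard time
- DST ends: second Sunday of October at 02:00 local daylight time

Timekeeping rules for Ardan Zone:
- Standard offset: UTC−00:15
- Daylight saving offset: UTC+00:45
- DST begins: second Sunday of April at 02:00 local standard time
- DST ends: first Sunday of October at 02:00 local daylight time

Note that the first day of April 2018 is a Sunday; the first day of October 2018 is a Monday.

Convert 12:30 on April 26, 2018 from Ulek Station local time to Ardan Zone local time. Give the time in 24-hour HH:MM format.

23:45

1 April 2018 is a Sunday, so the first Sunday is April 1.
1 October 2018 is a Monday, so the first Sunday is October 7 and the second is October 14.
April 26, 2018 lies within the daylight-saving period (1 April – 14 October), so Ulek Station is on daylight time, UTC+13:30.
12:30 Ulek Station − 13h30m = 23:00 UTC (rolling into the previous day, 25 April 2018).
1 April 2018 is a Sunday, so the first Sunday is April 1 and the second is April 8.
1 October 2018 is a Monday, so the first Sunday is October 7.
At the standard offset (UTC−00:15), 23:00 UTC − 0h15m = 22:45 Ardan Zone standard time.
The standard-time date in Ardan Zone, April 25, 2018, lies within the daylight-saving period (8 April – 7 October), so Ardan Zone is on daylight time, UTC+00:45.
23:00 UTC + 0h45m = 23:45 Ardan Zone.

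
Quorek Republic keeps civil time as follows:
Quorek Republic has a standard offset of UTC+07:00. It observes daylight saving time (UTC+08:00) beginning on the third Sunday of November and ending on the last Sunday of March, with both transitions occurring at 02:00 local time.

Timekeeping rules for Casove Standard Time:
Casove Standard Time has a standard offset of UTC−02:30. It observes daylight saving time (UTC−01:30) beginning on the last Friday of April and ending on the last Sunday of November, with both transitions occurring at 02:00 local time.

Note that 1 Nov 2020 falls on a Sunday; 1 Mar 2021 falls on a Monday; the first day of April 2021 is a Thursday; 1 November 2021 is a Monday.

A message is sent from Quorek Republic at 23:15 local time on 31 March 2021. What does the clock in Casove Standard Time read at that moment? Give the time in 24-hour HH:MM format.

13:45

1 November 2020 is a Sunday, so the first Sunday is November 1 and the third is November 15.
1 March 2021 is a Monday, so Sundays fall on 7, 14, 21, 28; the last is March 28.
31 March 2021 is outside the daylight-saving period (15 November 2020 – 28 March 2021), so Quorek Republic is on standard time, UTC+07:00.
23:15 Quorek Republic − 7h = 16:15 UTC.
1 April 2021 is a Thursday, so Fridays fall on 2, 9, 16, 23, 30; the last is April 30.
1 November 2021 is a Monday, so Sundays fall on 7, 14, 21, 28; the last is November 28.
At the standard offset (UTC−02:30), 16:15 UTC − 2h30m = 13:45 Casove Standard Time standard time.
The standard-time date in Casove Standard Time, 31 March 2021, does not fall between 30 April and 28 November, so daylight saving is not in effect and Casove Standard Time is at UTC−02:30.
16:15 UTC − 2h30m = 13:45 Casove Standard Time.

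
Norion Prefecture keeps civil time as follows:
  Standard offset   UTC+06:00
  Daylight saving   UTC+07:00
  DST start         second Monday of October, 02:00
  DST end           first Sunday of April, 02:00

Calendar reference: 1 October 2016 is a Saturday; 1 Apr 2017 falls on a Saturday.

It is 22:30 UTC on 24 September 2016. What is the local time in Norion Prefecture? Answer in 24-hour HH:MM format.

1 October 2016 is a Saturday, so the first Monday is October 3 and the second is October 10.
1 April 2017 is a Saturday, so the first Sunday is April 2.
At the standard offset (UTC+06:00), 22:30 UTC + 6h = 04:30 Norion Prefecture standard time (rolling into the next day, 25 September 2016).
Daylight saving runs 10 October 2016 – 2 April 2017; the standard-time date in Norion Prefecture, 25 September 2016, is outside that window, so Norion Prefecture is on standard time at UTC+06:00.
22:30 UTC + 6h = 04:30 local (rolling into the next day, 25 September 2016).

04:30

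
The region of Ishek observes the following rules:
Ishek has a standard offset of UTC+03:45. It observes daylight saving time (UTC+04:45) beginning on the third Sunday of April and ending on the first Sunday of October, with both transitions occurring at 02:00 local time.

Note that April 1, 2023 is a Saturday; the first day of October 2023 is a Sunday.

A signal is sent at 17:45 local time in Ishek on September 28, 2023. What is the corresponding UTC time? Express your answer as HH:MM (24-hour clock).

13:00

1 April 2023 is a Saturday, so the first Sunday is April 2 and the third is April 16.
1 October 2023 is a Sunday, so the first Sunday is October 1.
Daylight saving runs 16 April – 1 October; September 28, 2023 is inside that window, so Ishek is at UTC+04:45.
17:45 local − 4h45m = 13:00 UTC.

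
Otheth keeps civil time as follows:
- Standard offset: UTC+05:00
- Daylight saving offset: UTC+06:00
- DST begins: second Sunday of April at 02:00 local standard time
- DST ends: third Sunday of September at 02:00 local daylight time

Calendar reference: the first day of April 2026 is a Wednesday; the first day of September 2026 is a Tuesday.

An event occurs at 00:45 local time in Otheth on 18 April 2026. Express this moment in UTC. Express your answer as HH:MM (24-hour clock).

18:45

1 April 2026 is a Wednesday, so the first Sunday is April 5 and the second is April 12.
1 September 2026 is a Tuesday, so the first Sunday is September 6 and the third is September 20.
18 April 2026 falls between 12 April and 20 September, so daylight saving is in effect and Otheth is at UTC+06:00.
00:45 local − 6h = 18:45 UTC (rolling into the previous day, 17 April 2026).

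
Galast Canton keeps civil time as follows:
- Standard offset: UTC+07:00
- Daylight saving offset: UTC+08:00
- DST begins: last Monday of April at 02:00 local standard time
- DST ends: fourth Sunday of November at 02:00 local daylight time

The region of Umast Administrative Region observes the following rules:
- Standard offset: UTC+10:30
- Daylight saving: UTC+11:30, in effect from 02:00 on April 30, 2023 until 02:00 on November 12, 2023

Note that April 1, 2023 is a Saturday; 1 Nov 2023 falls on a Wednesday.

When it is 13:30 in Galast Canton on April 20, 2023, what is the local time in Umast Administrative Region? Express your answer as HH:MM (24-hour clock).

17:00

1 April 2023 is a Saturday, so Mondays fall on 3, 10, 17, 24; the last is April 24.
1 November 2023 is a Wednesday, so the first Sunday is November 5 and the fourth is November 26.
Daylight saving runs 24 April – 26 November; April 20, 2023 is outside that window, so Galast Canton is on standard time at UTC+07:00.
13:30 Galast Canton − 7h = 06:30 UTC.
At the standard offset (UTC+10:30), 06:30 UTC + 10h30m = 17:00 Umast Administrative Region standard time.
Daylight saving runs 30 April – 12 November; the standard-time date in Umast Administrative Region, April 20, 2023, is outside that window, so Umast Administrative Region is on standard time at UTC+10:30.
06:30 UTC + 10h30m = 17:00 Umast Administrative Region.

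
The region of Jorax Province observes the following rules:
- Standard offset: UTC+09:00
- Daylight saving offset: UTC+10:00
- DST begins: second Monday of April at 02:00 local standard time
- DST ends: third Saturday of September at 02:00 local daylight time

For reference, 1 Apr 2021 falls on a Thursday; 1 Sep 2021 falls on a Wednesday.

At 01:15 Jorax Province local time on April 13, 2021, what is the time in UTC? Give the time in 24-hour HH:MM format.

15:15

1 April 2021 is a Thursday, so the first Monday is April 5 and the second is April 12.
1 September 2021 is a Wednesday, so the first Saturday is September 4 and the third is September 18.
Daylight saving runs 12 April – 18 September; April 13, 2021 is inside that window, so Jorax Province is at UTC+10:00.
01:15 local − 10h = 15:15 UTC (rolling into the previous day, 12 April 2021).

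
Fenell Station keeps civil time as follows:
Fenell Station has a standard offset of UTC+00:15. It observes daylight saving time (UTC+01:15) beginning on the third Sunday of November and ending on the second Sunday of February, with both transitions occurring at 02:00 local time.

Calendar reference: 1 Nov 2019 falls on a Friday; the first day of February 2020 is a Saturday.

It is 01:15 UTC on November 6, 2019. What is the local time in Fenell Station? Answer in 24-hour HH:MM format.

01:30

1 November 2019 is a Friday, so the first Sunday is November 3 and the third is November 17.
1 February 2020 is a Saturday, so the first Sunday is February 2 and the second is February 9.
At the standard offset (UTC+00:15), 01:15 UTC + 0h15m = 01:30 Fenell Station standard time.
The standard-time date in Fenell Station, November 6, 2019, does not fall between 17 November 2019 and 9 February 2020, so daylight saving is not in effect and Fenell Station is at UTC+00:15.
01:15 UTC + 0h15m = 01:30 local.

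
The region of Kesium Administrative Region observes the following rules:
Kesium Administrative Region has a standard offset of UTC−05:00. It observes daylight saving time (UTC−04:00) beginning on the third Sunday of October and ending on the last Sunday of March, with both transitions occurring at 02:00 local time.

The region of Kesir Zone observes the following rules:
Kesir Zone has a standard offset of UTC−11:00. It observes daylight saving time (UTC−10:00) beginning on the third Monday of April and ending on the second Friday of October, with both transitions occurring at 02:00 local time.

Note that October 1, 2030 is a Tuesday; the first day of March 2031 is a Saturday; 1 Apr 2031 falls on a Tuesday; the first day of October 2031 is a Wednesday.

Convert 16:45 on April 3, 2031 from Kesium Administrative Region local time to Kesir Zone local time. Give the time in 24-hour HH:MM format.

10:45

1 October 2030 is a Tuesday, so the first Sunday is October 6 and the third is October 20.
1 March 2031 is a Saturday, so Sundays fall on 2, 9, 16, 23, 30; the last is March 30.
Daylight saving runs 20 October 2030 – 30 March 2031; April 3, 2031 is outside that window, so Kesium Administrative Region is on standard time at UTC−05:00.
16:45 Kesium Administrative Region + 5h = 21:45 UTC.
1 April 2031 is a Tuesday, so the first Monday is April 7 and the third is April 21.
1 October 2031 is a Wednesday, so the first Friday is October 3 and the second is October 10.
At the standard offset (UTC−11:00), 21:45 UTC − 11h = 10:45 Kesir Zone standard time.
Daylight saving runs 21 April – 10 October; the standard-time date in Kesir Zone, April 3, 2031, is outside that window, so Kesir Zone is on standard time at UTC−11:00.
21:45 UTC − 11h = 10:45 Kesir Zone.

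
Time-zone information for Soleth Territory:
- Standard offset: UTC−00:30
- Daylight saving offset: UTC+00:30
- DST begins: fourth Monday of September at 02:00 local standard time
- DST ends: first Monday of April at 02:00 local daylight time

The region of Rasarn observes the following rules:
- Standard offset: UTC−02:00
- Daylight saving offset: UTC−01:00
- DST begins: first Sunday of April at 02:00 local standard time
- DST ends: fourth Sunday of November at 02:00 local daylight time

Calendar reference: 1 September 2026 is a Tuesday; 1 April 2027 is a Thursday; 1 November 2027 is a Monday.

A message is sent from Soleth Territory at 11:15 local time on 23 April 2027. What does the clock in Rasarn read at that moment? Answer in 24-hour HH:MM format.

10:45

1 September 2026 is a Tuesday, so the first Monday is September 7 and the fourth is September 28.
1 April 2027 is a Thursday, so the first Monday is April 5.
23 April 2027 is outside the daylight-saving period (28 September 2026 – 5 April 2027), so Soleth Territory is on standard time, UTC−00:30.
11:15 Soleth Territory + 0h30m = 11:45 UTC.
1 April 2027 is a Thursday, so the first Sunday is April 4.
1 November 2027 is a Monday, so the first Sunday is November 7 and the fourth is November 28.
At the standard offset (UTC−02:00), 11:45 UTC − 2h = 09:45 Rasarn standard time.
Daylight saving runs 4 April – 28 November; the standard-time date in Rasarn, 23 April 2027, is inside that window, so Rasarn is at UTC−01:00.
11:45 UTC − 1h = 10:45 Rasarn.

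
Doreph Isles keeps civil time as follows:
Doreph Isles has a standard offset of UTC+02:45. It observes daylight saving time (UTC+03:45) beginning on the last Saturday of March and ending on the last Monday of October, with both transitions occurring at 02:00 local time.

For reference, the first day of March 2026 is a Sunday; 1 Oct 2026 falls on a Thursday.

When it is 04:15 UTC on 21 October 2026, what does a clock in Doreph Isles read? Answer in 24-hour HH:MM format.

08:00

1 March 2026 is a Sunday, so Saturdays fall on 7, 14, 21, 28; the last is March 28.
1 October 2026 is a Thursday, so Mondays fall on 5, 12, 19, 26; the last is October 26.
At the standard offset (UTC+02:45), 04:15 UTC + 2h45m = 07:00 Doreph Isles standard time.
The standard-time date in Doreph Isles, 21 October 2026, falls between 28 March and 26 October, so daylight saving is in effect and Doreph Isles is at UTC+03:45.
04:15 UTC + 3h45m = 08:00 local.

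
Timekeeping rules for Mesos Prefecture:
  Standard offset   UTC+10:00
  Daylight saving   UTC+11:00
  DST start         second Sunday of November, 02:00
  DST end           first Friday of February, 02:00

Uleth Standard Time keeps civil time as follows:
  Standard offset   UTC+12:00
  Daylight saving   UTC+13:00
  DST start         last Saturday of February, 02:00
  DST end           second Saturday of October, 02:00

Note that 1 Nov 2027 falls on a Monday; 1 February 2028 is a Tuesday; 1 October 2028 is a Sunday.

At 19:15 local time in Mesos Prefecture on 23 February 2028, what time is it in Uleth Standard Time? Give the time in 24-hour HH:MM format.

1 November 2027 is a Monday, so the first Sunday is November 7 and the second is November 14.
1 February 2028 is a Tuesday, so the first Friday is February 4.
23 February 2028 does not fall between 14 November 2027 and 4 February 2028, so daylight saving is not in effect and Mesos Prefecture is at UTC+10:00.
19:15 Mesos Prefecture − 10h = 09:15 UTC.
1 February 2028 is a Tuesday, so Saturdays fall on 5, 12, 19, 26; the last is February 26.
1 October 2028 is a Sunday, so the first Saturday is October 7 and the second is October 14.
At the standard offset (UTC+12:00), 09:15 UTC + 12h = 21:15 Uleth Standard Time standard time.
The standard-time date in Uleth Standard Time, 23 February 2028, does not fall between 26 February and 14 October, so daylight saving is not in effect and Uleth Standard Time is at UTC+12:00.
09:15 UTC + 12h = 21:15 Uleth Standard Time.

21:15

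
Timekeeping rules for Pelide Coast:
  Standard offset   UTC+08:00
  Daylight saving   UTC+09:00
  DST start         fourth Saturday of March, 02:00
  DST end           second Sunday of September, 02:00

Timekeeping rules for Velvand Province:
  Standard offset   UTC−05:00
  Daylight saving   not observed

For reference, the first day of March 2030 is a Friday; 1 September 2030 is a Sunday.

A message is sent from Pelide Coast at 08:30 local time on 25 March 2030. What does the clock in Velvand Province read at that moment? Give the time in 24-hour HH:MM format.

1 March 2030 is a Friday, so the first Saturday is March 2 and the fourth is March 23.
1 September 2030 is a Sunday, so the first Sunday is September 1 and the second is September 8.
25 March 2030 lies within the daylight-saving period (23 March – 8 September), so Pelide Coast is on daylight time, UTC+09:00.
08:30 Pelide Coast − 9h = 23:30 UTC (rolling into the previous day, 24 March 2030).
Velvand Province stays on UTC−05:00 all year.
23:30 UTC − 5h = 18:30 Velvand Province.

18:30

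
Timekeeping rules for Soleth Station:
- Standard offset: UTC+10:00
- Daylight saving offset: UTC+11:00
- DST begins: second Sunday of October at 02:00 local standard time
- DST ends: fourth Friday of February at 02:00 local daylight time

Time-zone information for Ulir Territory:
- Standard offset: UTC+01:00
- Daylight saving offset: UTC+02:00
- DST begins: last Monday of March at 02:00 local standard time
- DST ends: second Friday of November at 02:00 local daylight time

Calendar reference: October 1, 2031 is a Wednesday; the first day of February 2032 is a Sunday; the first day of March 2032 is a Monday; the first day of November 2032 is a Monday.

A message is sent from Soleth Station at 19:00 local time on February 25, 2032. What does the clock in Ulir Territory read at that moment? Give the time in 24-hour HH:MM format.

1 October 2031 is a Wednesday, so the first Sunday is October 5 and the second is October 12.
1 February 2032 is a Sunday, so the first Friday is February 6 and the fourth is February 27.
February 25, 2032 falls between 12 October 2031 and 27 February 2032, so daylight saving is in effect and Soleth Station is at UTC+11:00.
19:00 Soleth Station − 11h = 08:00 UTC.
1 March 2032 is a Monday, so Mondays fall on 1, 8, 15, 22, 29; the last is March 29.
1 November 2032 is a Monday, so the first Friday is November 5 and the second is November 12.
At the standard offset (UTC+01:00), 08:00 UTC + 1h = 09:00 Ulir Territory standard time.
The standard-time date in Ulir Territory, February 25, 2032, does not fall between 29 March and 12 November, so daylight saving is not in effect and Ulir Territory is at UTC+01:00.
08:00 UTC + 1h = 09:00 Ulir Territory.

09:00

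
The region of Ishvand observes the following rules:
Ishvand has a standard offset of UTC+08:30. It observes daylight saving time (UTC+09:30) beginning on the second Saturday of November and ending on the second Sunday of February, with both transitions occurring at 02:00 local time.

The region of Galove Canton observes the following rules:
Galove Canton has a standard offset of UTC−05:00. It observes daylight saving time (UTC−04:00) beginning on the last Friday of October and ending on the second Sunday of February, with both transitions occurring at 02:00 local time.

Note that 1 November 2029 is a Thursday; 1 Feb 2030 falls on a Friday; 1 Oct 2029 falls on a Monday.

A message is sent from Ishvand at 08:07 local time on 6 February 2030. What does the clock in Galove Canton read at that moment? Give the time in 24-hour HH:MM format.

18:37

1 November 2029 is a Thursday, so the first Saturday is November 3 and the second is November 10.
1 February 2030 is a Friday, so the first Sunday is February 3 and the second is February 10.
6 February 2030 lies within the daylight-saving period (10 November 2029 – 10 February 2030), so Ishvand is on daylight time, UTC+09:30.
08:07 Ishvand − 9h30m = 22:37 UTC (rolling into the previous day, 5 February 2030).
1 October 2029 is a Monday, so Fridays fall on 5, 12, 19, 26; the last is October 26.
1 February 2030 is a Friday, so the first Sunday is February 3 and the second is February 10.
At the standard offset (UTC−05:00), 22:37 UTC − 5h = 17:37 Galove Canton standard time.
The standard-time date in Galove Canton, 5 February 2030, lies within the daylight-saving period (26 October 2029 – 10 February 2030), so Galove Canton is on daylight time, UTC−04:00.
22:37 UTC − 4h = 18:37 Galove Canton.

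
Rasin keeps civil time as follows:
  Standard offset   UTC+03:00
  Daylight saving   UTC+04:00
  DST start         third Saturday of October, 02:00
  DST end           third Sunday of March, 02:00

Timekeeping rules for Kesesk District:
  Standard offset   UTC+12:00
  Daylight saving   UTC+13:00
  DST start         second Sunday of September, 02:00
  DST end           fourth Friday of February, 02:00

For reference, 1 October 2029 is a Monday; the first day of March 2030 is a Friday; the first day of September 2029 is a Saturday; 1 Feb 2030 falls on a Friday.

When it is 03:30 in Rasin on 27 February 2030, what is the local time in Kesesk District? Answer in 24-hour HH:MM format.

1 October 2029 is a Monday, so the first Saturday is October 6 and the third is October 20.
1 March 2030 is a Friday, so the first Sunday is March 3 and the third is March 17.
27 February 2030 falls between 20 October 2029 and 17 March 2030, so daylight saving is in effect and Rasin is at UTC+04:00.
03:30 Rasin − 4h = 23:30 UTC (rolling into the previous day, 26 February 2030).
1 September 2029 is a Saturday, so the first Sunday is September 2 and the second is September 9.
1 February 2030 is a Friday, so the first Friday is February 1 and the fourth is February 22.
At the standard offset (UTC+12:00), 23:30 UTC + 12h = 11:30 Kesesk District standard time (rolling into the next day, 27 February 2030).
The standard-time date in Kesesk District, 27 February 2030, does not fall between 9 September 2029 and 22 February 2030, so daylight saving is not in effect and Kesesk District is at UTC+12:00.
23:30 UTC + 12h = 11:30 Kesesk District (rolling into the next day, 27 February 2030).

11:30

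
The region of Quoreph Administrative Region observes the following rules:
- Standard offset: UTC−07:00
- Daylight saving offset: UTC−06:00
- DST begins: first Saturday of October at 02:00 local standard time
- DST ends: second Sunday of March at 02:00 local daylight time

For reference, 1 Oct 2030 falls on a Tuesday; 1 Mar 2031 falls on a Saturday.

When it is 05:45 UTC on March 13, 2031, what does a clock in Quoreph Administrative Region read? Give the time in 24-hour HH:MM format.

22:45

1 October 2030 is a Tuesday, so the first Saturday is October 5.
1 March 2031 is a Saturday, so the first Sunday is March 2 and the second is March 9.
At the standard offset (UTC−07:00), 05:45 UTC − 7h = 22:45 Quoreph Administrative Region standard time (rolling into the previous day, 12 March 2031).
Daylight saving runs 5 October 2030 – 9 March 2031; the standard-time date in Quoreph Administrative Region, March 12, 2031, is outside that window, so Quoreph Administrative Region is on standard time at UTC−07:00.
05:45 UTC − 7h = 22:45 local (rolling into the previous day, 12 March 2031).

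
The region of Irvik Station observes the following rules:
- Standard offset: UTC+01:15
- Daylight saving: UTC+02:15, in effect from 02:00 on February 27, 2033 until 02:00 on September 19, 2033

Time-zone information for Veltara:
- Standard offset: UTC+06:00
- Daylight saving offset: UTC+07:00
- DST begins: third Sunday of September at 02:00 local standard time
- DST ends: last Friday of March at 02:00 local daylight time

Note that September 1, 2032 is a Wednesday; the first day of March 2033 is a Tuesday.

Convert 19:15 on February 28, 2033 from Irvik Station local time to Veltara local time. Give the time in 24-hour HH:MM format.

February 28, 2033 lies within the daylight-saving period (27 February – 19 September), so Irvik Station is on daylight time, UTC+02:15.
19:15 Irvik Station − 2h15m = 17:00 UTC.
1 September 2032 is a Wednesday, so the first Sunday is September 5 and the third is September 19.
1 March 2033 is a Tuesday, so Fridays fall on 4, 11, 18, 25; the last is March 25.
At the standard offset (UTC+06:00), 17:00 UTC + 6h = 23:00 Veltara standard time.
Daylight saving runs 19 September 2032 – 25 March 2033; the standard-time date in Veltara, February 28, 2033, is inside that window, so Veltara is at UTC+07:00.
17:00 UTC + 7h = 00:00 Veltara (rolling into the next day, 1 March 2033).

00:00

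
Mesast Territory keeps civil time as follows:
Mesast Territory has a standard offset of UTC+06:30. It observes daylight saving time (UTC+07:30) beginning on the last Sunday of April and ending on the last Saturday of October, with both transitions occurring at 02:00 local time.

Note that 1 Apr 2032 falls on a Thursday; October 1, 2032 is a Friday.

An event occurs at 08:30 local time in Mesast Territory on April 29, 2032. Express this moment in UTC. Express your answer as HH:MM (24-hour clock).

1 April 2032 is a Thursday, so Sundays fall on 4, 11, 18, 25; the last is April 25.
1 October 2032 is a Friday, so Saturdays fall on 2, 9, 16, 23, 30; the last is October 30.
April 29, 2032 falls between 25 April and 30 October, so daylight saving is in effect and Mesast Territory is at UTC+07:30.
08:30 local − 7h30m = 01:00 UTC.

01:00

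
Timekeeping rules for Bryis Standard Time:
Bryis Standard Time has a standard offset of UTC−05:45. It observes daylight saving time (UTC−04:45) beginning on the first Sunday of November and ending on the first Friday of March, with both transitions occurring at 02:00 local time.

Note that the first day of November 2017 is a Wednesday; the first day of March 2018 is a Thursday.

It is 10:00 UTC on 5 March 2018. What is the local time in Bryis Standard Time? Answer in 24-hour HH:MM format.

04:15

1 November 2017 is a Wednesday, so the first Sunday is November 5.
1 March 2018 is a Thursday, so the first Friday is March 2.
At the standard offset (UTC−05:45), 10:00 UTC − 5h45m = 04:15 Bryis Standard Time standard time.
The standard-time date in Bryis Standard Time, 5 March 2018, does not fall between 5 November 2017 and 2 March 2018, so daylight saving is not in effect and Bryis Standard Time is at UTC−05:45.
10:00 UTC − 5h45m = 04:15 local.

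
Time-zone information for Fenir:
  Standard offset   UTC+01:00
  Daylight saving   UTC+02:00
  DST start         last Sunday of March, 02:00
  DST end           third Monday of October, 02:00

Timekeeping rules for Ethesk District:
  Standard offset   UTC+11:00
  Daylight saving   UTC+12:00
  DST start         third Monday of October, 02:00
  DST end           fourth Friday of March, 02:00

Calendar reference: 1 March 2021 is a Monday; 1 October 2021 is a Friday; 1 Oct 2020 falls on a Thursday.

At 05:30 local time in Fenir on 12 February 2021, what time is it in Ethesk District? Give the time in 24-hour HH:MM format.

1 March 2021 is a Monday, so Sundays fall on 7, 14, 21, 28; the last is March 28.
1 October 2021 is a Friday, so the first Monday is October 4 and the third is October 18.
Daylight saving runs 28 March – 18 October; 12 February 2021 is outside that window, so Fenir is on standard time at UTC+01:00.
05:30 Fenir − 1h = 04:30 UTC.
1 October 2020 is a Thursday, so the first Monday is October 5 and the third is October 19.
1 March 2021 is a Monday, so the first Friday is March 5 and the fourth is March 26.
At the standard offset (UTC+11:00), 04:30 UTC + 11h = 15:30 Ethesk District standard time.
Daylight saving runs 19 October 2020 – 26 March 2021; the standard-time date in Ethesk District, 12 February 2021, is inside that window, so Ethesk District is at UTC+12:00.
04:30 UTC + 12h = 16:30 Ethesk District.

16:30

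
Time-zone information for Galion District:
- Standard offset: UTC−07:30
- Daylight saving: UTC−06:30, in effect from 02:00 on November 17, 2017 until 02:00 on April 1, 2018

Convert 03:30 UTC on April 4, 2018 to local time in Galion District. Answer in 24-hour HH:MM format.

At the standard offset (UTC−07:30), 03:30 UTC − 7h30m = 20:00 Galion District standard time (rolling into the previous day, 3 April 2018).
The standard-time date in Galion District, April 3, 2018, does not fall between 17 November 2017 and 1 April 2018, so daylight saving is not in effect and Galion District is at UTC−07:30.
03:30 UTC − 7h30m = 20:00 local (rolling into the previous day, 3 April 2018).

20:00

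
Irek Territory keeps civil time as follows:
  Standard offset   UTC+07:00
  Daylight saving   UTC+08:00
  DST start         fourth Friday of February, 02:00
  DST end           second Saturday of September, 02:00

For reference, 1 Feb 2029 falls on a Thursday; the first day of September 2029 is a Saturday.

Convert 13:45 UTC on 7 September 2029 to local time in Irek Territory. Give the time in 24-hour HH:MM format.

21:45

1 February 2029 is a Thursday, so the first Friday is February 2 and the fourth is February 23.
1 September 2029 is a Saturday, so the first Saturday is September 1 and the second is September 8.
At the standard offset (UTC+07:00), 13:45 UTC + 7h = 20:45 Irek Territory standard time.
Daylight saving runs 23 February – 8 September; the standard-time date in Irek Territory, 7 September 2029, is inside that window, so Irek Territory is at UTC+08:00.
13:45 UTC + 8h = 21:45 local.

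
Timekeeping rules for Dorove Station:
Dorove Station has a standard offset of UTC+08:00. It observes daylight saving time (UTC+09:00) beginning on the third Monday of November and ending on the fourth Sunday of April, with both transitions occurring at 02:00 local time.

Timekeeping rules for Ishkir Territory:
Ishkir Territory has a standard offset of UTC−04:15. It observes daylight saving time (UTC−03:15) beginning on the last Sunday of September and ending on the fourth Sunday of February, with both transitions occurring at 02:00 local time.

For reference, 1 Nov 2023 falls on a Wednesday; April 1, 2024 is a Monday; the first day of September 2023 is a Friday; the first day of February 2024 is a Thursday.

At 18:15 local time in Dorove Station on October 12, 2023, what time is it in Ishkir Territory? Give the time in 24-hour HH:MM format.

07:00

1 November 2023 is a Wednesday, so the first Monday is November 6 and the third is November 20.
1 April 2024 is a Monday, so the first Sunday is April 7 and the fourth is April 28.
Daylight saving runs 20 November 2023 – 28 April 2024; October 12, 2023 is outside that window, so Dorove Station is on standard time at UTC+08:00.
18:15 Dorove Station − 8h = 10:15 UTC.
1 September 2023 is a Friday, so Sundays fall on 3, 10, 17, 24; the last is September 24.
1 February 2024 is a Thursday, so the first Sunday is February 4 and the fourth is February 25.
At the standard offset (UTC−04:15), 10:15 UTC − 4h15m = 06:00 Ishkir Territory standard time.
Daylight saving runs 24 September 2023 – 25 February 2024; the standard-time date in Ishkir Territory, October 12, 2023, is inside that window, so Ishkir Territory is at UTC−03:15.
10:15 UTC − 3h15m = 07:00 Ishkir Territory.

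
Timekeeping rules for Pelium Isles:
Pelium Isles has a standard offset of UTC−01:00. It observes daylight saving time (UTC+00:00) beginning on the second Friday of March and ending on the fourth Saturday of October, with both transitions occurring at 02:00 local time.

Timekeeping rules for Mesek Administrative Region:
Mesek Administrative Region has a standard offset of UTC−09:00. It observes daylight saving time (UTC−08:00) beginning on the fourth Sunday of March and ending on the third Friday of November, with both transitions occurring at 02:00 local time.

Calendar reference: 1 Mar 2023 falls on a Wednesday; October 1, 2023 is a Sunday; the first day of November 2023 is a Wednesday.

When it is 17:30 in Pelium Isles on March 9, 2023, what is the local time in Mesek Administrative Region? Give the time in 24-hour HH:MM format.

1 March 2023 is a Wednesday, so the first Friday is March 3 and the second is March 10.
1 October 2023 is a Sunday, so the first Saturday is October 7 and the fourth is October 28.
March 9, 2023 is outside the daylight-saving period (10 March – 28 October), so Pelium Isles is on standard time, UTC−01:00.
17:30 Pelium Isles + 1h = 18:30 UTC.
1 March 2023 is a Wednesday, so the first Sunday is March 5 and the fourth is March 26.
1 November 2023 is a Wednesday, so the first Friday is November 3 and the third is November 17.
At the standard offset (UTC−09:00), 18:30 UTC − 9h = 09:30 Mesek Administrative Region standard time.
Daylight saving runs 26 March – 17 November; the standard-time date in Mesek Administrative Region, March 9, 2023, is outside that window, so Mesek Administrative Region is on standard time at UTC−09:00.
18:30 UTC − 9h = 09:30 Mesek Administrative Region.

09:30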